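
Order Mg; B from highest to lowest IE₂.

B, Mg

Consider each +1 ion: Mg⁺ still has 1 valence electron; B⁺ still has 2 valence electrons.
All are still removing valence electrons, so compare the +1 ions as you would atoms: IE_2 generally rises across a period (higher Z_eff) and falls down a group (larger shell), subject to the usual subshell exceptions.
Valence configurations: Mg⁺ [Ne]3s¹, B⁺ [He]2s².
Approximate IE_2 values (kJ/mol): Mg 1451, B 2427.
Putting it together, IE_2: Mg < B.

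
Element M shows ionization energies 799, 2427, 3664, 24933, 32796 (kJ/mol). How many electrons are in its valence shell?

3

Look for the largest jump between consecutive ionization energies: IE4/IE3 ≈ 6.8, far larger than any earlier ratio.
That jump marks the point where a core electron is being removed. So the atom has 3 valence electrons.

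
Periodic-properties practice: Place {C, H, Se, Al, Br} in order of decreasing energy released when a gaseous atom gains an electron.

Br > Se > C > H > Al

H is in period 1, group 1; C is in period 2, group 14; Al is in period 3, group 13; Se is in period 4, group 16; Br is in period 4, group 17.
Electron affinity generally becomes more exothermic across a period toward the halogens and less exothermic down a group.
Here both period and group differ, so the two effects have to be weighed against each other.
H > Al: the two effects oppose for this pair; the down-group effect wins (73 vs 42 kJ/mol).
C > H: the two effects oppose for this pair; the across-period effect wins (122 vs 73 kJ/mol).
Se > C: the two effects oppose for this pair; the across-period effect wins (195 vs 122 kJ/mol).
Br > Se: both are in period 4; the period trend gives Br the larger value.
For reference (kJ/mol): H 73, C 122, Al 42, Se 195, Br 325.
So from highest to lowest: Br > Se > C > H > Al.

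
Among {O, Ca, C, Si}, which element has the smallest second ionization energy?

The second ionization energy removes an electron from the +1 ion. For each element: O⁺ still has 5 valence electrons; Ca⁺ still has 1 valence electron; C⁺ still has 3 valence electrons; Si⁺ still has 3 valence electrons.
All are still removing valence electrons, so compare the +1 ions as you would atoms: IE_2 generally rises across a period (higher Z_eff) and falls down a group (larger shell), subject to the usual subshell exceptions.
Valence configurations: O⁺ [He]2s²2p³, Ca⁺ [Ar]4s¹, C⁺ [He]2s²2p¹, Si⁺ [Ne]3s²3p¹.
Approximate IE_2 values (kJ/mol): O 3388, Ca 1145, C 2353, Si 1577.
Hence IE_2: Ca < Si < C < O.

Ca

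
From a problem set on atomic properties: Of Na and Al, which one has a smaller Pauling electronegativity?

Na is in period 3, group 1; Al is in period 3, group 13.
EN rises left→right (higher Z_eff, smaller atoms) and falls top→bottom (larger, more shielded atoms).
All lie in period 3, so electronegativity increases left to right.
So Na has the smaller Pauling electronegativity (Na < Al).

Na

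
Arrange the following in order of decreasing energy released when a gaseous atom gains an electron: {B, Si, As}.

B is in period 2, group 13; Si is in period 3, group 14; As is in period 4, group 15.
EA tends to increase across a period and decrease down a group, though the pattern is less regular than for IE or radius.
A diagonal step moves right (one effect) and down (the opposite effect) at once.
As > B: the two effects oppose for this pair; the across-period effect wins (78 vs 27 kJ/mol).
Si > As: the two effects oppose for this pair; the down-group effect wins (134 vs 78 kJ/mol).
For reference (kJ/mol): B 27, Si 134, As 78.
So from highest to lowest: Si > As > B.

Si > As > B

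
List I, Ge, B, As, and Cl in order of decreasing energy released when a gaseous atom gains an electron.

Cl > I > Ge > As > B

Adding an electron releases more energy for atoms nearer the top right (short of the noble gases).
Neither a single period nor a single group — weigh both effects.
As > B: the two effects oppose for this pair; the across-period effect wins (78 vs 27 kJ/mol).
Ge > As: this pair runs against the simple trend — see the exception note.
I > Ge: the two effects oppose for this pair; the across-period effect wins (295 vs 119 kJ/mol).
Cl > I: Cl sits above I in group 17, so the down-group effect alone puts Cl higher.
Note the exception: Ge has a higher electron affinity than As, contrary to the simple trend — adding an electron to As's half-filled 4p³ is unfavourable, so Ge (4p²) has the more exothermic EA.
Tabulated electron affinity (kJ/mol): B 27, Cl 349, Ge 119, As 78, I 295.
So from highest to lowest: Cl > I > Ge > As > B.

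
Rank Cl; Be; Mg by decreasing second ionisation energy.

After 1 electron has been removed, what remains? Cl⁺ still has 6 valence electrons; Be⁺ still has 1 valence electron; Mg⁺ still has 1 valence electron.
All are still removing valence electrons, so compare the +1 ions as you would atoms: IE_2 generally rises across a period (higher Z_eff) and falls down a group (larger shell), subject to the usual subshell exceptions.
Valence configurations: Cl⁺ [Ne]3s²3p⁴, Be⁺ [He]2s¹, Mg⁺ [Ne]3s¹.
Tabulated IE_2 (kJ/mol): Cl 2298, Be 1757, Mg 1451.
Hence IE_2: Mg < Be < Cl.

Cl, Be, Mg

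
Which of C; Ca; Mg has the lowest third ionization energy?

C

The third ionization energy removes an electron from the +2 ion. For each element: C²⁺ still has 2 valence electrons; Ca²⁺ is the bare [Ar] core; Mg²⁺ is the bare [Ne] core.
Pulling an electron out of a noble-gas core costs far more than removing a remaining valence electron, so Ca and Mg sit at the high end of IE_3.
Approximate IE_3 values (kJ/mol): C 4620, Ca 4912, Mg 7733.
Putting it together, IE_3: C < Ca < Mg.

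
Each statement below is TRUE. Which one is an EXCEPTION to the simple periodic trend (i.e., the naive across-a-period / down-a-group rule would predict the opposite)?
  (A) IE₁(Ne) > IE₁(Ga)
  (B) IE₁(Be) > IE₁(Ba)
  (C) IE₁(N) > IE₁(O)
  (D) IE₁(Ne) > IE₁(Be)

(C)

The general trend: first ionisation energy increases across a period and decreases down a group.
(A) Ne (period 2, group 18) vs Ga (period 4, group 13): the stated order agrees with the simple trend.
(B) Be (period 2, group 2) vs Ba (period 6, group 2): the stated order agrees with the simple trend.
(C) N (period 2, group 15) vs O (period 2, group 16): the stated order contradicts the simple trend.
(D) Ne (period 2, group 18) vs Be (period 2, group 2): the stated order agrees with the simple trend.
The exception is (C): pairing an electron in O's 2p⁴ costs repulsion energy, so O ionizes more easily than half-filled N (2p³).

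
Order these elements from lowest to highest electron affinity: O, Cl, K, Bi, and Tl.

Electron affinity generally becomes more exothermic across a period toward the halogens and less exothermic down a group.
Neither a single period nor a single group — weigh both effects.
K > Tl: period and group pull opposite ways; the down-group shift dominates (48 vs 19 kJ/mol).
Bi > K: the two effects oppose for this pair; the across-period effect wins (91 vs 48 kJ/mol).
O > Bi: both effects reinforce here, so O is clearly the higher of the two.
Cl > O: the two effects oppose for this pair; the across-period effect wins (349 vs 141 kJ/mol).
Approximate values (kJ/mol): O 141, Cl 349, K 48, Tl 19, Bi 91.
So from lowest to highest: Tl < K < Bi < O < Cl.

Tl, K, Bi, O, Cl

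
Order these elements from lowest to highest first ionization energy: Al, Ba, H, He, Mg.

Ba < Al < Mg < H < He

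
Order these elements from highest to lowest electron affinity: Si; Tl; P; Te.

Si is in period 3, group 14; P is in period 3, group 15; Te is in period 5, group 16; Tl is in period 6, group 13.
Atoms with high Z_eff and room in the valence shell (especially the halogens) have the most exothermic electron affinities.
Here both period and group differ, so the two effects have to be weighed against each other.
P > Tl: relative to Tl, both the across-period and down-group shifts push P's electron affinity up.
Si > P: this pair runs against the simple trend — see the exception note.
Te > Si: period and group pull opposite ways; the across-period shift dominates (190 vs 134 kJ/mol).
Note the exception: Si has a higher electron affinity than P, contrary to the simple trend — adding an electron to P's half-filled 3p³ is unfavourable, so Si (3p²) has the more exothermic EA.
Approximate values (kJ/mol): Si 134, P 72, Te 190, Tl 19.
So from highest to lowest: Te > Si > P > Tl.

Te > Si > P > Tl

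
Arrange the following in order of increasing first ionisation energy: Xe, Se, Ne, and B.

Across a period the outer electron is held more tightly (higher IE₁); down a group it sits in a higher shell, more shielded, and comes off more easily.
Here both period and group differ, so the two effects have to be weighed against each other.
Se > B: period and group pull opposite ways; the across-period shift dominates (941 vs 801 kJ/mol).
Xe > Se: the two effects oppose for this pair; the across-period effect wins (1170 vs 941 kJ/mol).
Ne > Xe: they share group 18; the group trend gives Ne the larger value.
For reference (kJ/mol): B 801, Ne 2081, Se 941, Xe 1170.
So from lowest to highest: B < Se < Xe < Ne.

B, Se, Xe, Ne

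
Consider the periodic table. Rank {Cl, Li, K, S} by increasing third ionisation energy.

The third ionization energy removes an electron from the +2 ion. For each element: Cl²⁺ still has 5 valence electrons; Li²⁺ is already 1 electron into the core; K²⁺ is already 1 electron into the core; S²⁺ still has 4 valence electrons.
Breaking into a closed-shell core is much more expensive than removing a leftover valence electron — K and Li have the largest IE_3 here.
Valence configurations: Cl²⁺ [Ne]3s²3p³, S²⁺ [Ne]3s²3p².
Approximate IE_3 values (kJ/mol): Cl 3822, Li 11815, K 4420, S 3357.
Hence IE_3: S < Cl < K < Li.

S < Cl < K < Li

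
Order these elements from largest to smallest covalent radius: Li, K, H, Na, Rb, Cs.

Cs > Rb > K > Na > Li > H

Atomic radius shrinks across a period as nuclear charge pulls the same shell inward, and grows down a group as new shells are added.
All are in group 1, so atomic radius increases down the group.
So from largest to smallest: Cs > Rb > K > Na > Li > H.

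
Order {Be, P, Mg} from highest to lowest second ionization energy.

After 1 electron has been removed, what remains? Be⁺ still has 1 valence electron; P⁺ still has 4 valence electrons; Mg⁺ still has 1 valence electron.
All are still removing valence electrons, so compare the +1 ions as you would atoms: IE_2 generally rises across a period (higher Z_eff) and falls down a group (larger shell), subject to the usual subshell exceptions.
Valence configurations: Be⁺ [He]2s¹, P⁺ [Ne]3s²3p², Mg⁺ [Ne]3s¹.
The numbers (kJ/mol): Be 1757, P 1907, Mg 1451.
Overall IE_2 order: Mg < Be < P.

P > Be > Mg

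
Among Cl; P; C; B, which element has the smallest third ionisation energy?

P

IE_3 is the cost of taking one more electron from the +2 cation: Cl²⁺ still has 5 valence electrons; P²⁺ still has 3 valence electrons; C²⁺ still has 2 valence electrons; B²⁺ still has 1 valence electron.
All are still removing valence electrons, so compare the +2 ions as you would atoms: IE_3 generally rises across a period (higher Z_eff) and falls down a group (larger shell), subject to the usual subshell exceptions.
Valence configurations: Cl²⁺ [Ne]3s²3p³, P²⁺ [Ne]3s²3p¹, C²⁺ [He]2s², B²⁺ [He]2s¹.
The numbers (kJ/mol): Cl 3822, P 2914, C 4620, B 3660.
Hence IE_3: P < B < Cl < C.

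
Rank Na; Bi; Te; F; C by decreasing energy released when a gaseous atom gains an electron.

F > Te > C > Bi > Na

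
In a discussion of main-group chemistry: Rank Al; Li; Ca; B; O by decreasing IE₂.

IE_2 is the cost of taking one more electron from the +1 cation: Al⁺ still has 2 valence electrons; Li⁺ is the bare [He] core; Ca⁺ still has 1 valence electron; B⁺ still has 2 valence electrons; O⁺ still has 5 valence electrons.
Pulling an electron out of a noble-gas core costs far more than removing a remaining valence electron, so Li sits at the high end of IE_2.
Valence configurations: Al⁺ [Ne]3s², Ca⁺ [Ar]4s¹, B⁺ [He]2s², O⁺ [He]2s²2p³.
Approximate IE_2 values (kJ/mol): Al 1817, Li 7298, Ca 1145, B 2427, O 3388.
So the second ionization energies run Ca < Al < B < O < Li.

Li > O > B > Al > Ca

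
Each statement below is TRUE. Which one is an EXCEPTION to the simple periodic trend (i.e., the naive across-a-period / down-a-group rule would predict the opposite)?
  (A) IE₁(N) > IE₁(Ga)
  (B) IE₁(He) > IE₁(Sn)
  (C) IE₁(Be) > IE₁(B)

(C)

The general trend: first ionisation energy increases across a period and decreases down a group.
(A) N (period 2, group 15) vs Ga (period 4, group 13): the stated order agrees with the simple trend.
(B) He (period 1, group 18) vs Sn (period 5, group 14): the stated order agrees with the simple trend.
(C) Be (period 2, group 2) vs B (period 2, group 13): the stated order contradicts the simple trend.
The exception is (C): removing B's lone 2p electron is easier than breaking Be's filled 2s².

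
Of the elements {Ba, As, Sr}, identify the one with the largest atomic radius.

Ba

As is in period 4, group 15; Sr is in period 5, group 2; Ba is in period 6, group 2.
Atomic radius shrinks across a period as nuclear charge pulls the same shell inward, and grows down a group as new shells are added.
These span different periods and groups, so the two trends combine.
Sr > As: relative to As, both the across-period and down-group shifts push Sr's atomic radius up.
Ba > Sr: Ba sits below Sr in group 2, so the down-group effect alone puts Ba larger.
For reference (pm): As 121, Sr 185, Ba 196.
The largest atomic radius among these belongs to Ba.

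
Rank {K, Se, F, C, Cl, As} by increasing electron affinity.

C is in period 2, group 14; F is in period 2, group 17; Cl is in period 3, group 17; K is in period 4, group 1; As is in period 4, group 15; Se is in period 4, group 16.
Adding an electron releases more energy for atoms nearer the top right (short of the noble gases).
These span different periods and groups, so the two trends combine.
As > K: both are in period 4; the period trend gives As the larger value.
C > As: period and group pull opposite ways; the down-group shift dominates (122 vs 78 kJ/mol).
Se > C: period and group pull opposite ways; the across-period shift dominates (195 vs 122 kJ/mol).
F > Se: both effects reinforce here, so F is clearly the higher of the two.
Cl > F: this pair runs against the simple trend — see the exception note.
Note the exception: Cl has a higher electron affinity than F, contrary to the simple trend — F's small 2p subshell makes the incoming electron feel strong e⁻–e⁻ repulsion, so Cl actually releases more energy on gaining an electron.
Tabulated electron affinity (kJ/mol): C 122, F 328, Cl 349, K 48, As 78, Se 195.
So from lowest to highest: K < As < C < Se < F < Cl.

K < As < C < Se < F < Cl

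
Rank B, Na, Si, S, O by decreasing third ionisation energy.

After 2 electrons have been removed, what remains? B²⁺ still has 1 valence electron; Na²⁺ is already 1 electron into the core; Si²⁺ still has 2 valence electrons; S²⁺ still has 4 valence electrons; O²⁺ still has 4 valence electrons.
Breaking into a closed-shell core is much more expensive than removing a leftover valence electron — Na has the largest IE_3 here.
Valence configurations: B²⁺ [He]2s¹, Si²⁺ [Ne]3s², S²⁺ [Ne]3s²3p², O²⁺ [He]2s²2p².
Tabulated IE_3 (kJ/mol): B 3660, Na 6910, Si 3232, S 3357, O 5300.
Hence IE_3: Si < S < B < O < Na.

Na > O > B > S > Si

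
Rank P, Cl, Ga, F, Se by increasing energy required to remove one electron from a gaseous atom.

Ga, Se, P, Cl, F

F is in period 2, group 17; P is in period 3, group 15; Cl is in period 3, group 17; Ga is in period 4, group 13; Se is in period 4, group 16.
First ionization energy rises across a period (greater Z_eff holds electrons more tightly) and falls down a group (valence electrons are farther from the nucleus).
Neither a single period nor a single group — weigh both effects.
Se > Ga: Se lies to the right of Ga in period 4, so the across-period effect alone puts Se higher.
P > Se: period and group pull opposite ways; the down-group shift dominates (1012 vs 941 kJ/mol).
Cl > P: both are in period 3; the period trend gives Cl the larger value.
F > Cl: F sits above Cl in group 17, so the down-group effect alone puts F higher.
Tabulated first ionization energy (kJ/mol): F 1681, P 1012, Cl 1251, Ga 579, Se 941.
So from lowest to highest: Ga < Se < P < Cl < F.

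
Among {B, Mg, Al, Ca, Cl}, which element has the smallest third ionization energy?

Al

IE_3 is the cost of taking one more electron from the +2 cation: B²⁺ still has 1 valence electron; Mg²⁺ is the bare [Ne] core; Al²⁺ still has 1 valence electron; Ca²⁺ is the bare [Ar] core; Cl²⁺ still has 5 valence electrons.
Breaking into a closed-shell core is much more expensive than removing a leftover valence electron — Ca and Mg have the largest IE_3 here.
Valence configurations: B²⁺ [He]2s¹, Al²⁺ [Ne]3s¹, Cl²⁺ [Ne]3s²3p³.
The numbers (kJ/mol): B 3660, Mg 7733, Al 2745, Ca 4912, Cl 3822.
Overall IE_3 order: Al < B < Cl < Ca < Mg.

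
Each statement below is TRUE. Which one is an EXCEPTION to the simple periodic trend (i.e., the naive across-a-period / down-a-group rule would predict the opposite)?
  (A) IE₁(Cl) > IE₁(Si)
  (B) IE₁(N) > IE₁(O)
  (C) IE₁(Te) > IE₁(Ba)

(B)

The general trend: IE₁ increases across a period and decreases down a group.
(A) Cl (period 3, group 17) vs Si (period 3, group 14): the stated order agrees with the simple trend.
(B) N (period 2, group 15) vs O (period 2, group 16): the stated order contradicts the simple trend.
(C) Te (period 5, group 16) vs Ba (period 6, group 2): the stated order agrees with the simple trend.
The exception is (B): pairing an electron in O's 2p⁴ costs repulsion energy, so O ionizes more easily than half-filled N (2p³).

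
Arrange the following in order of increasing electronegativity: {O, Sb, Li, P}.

Li < Sb < P < O

Li is in period 2, group 1; O is in period 2, group 16; P is in period 3, group 15; Sb is in period 5, group 15.
EN rises left→right (higher Z_eff, smaller atoms) and falls top→bottom (larger, more shielded atoms).
Neither a single period nor a single group — weigh both effects.
Sb > Li: period and group pull opposite ways; the across-period shift dominates (2.05 vs 0.98).
P > Sb: they share group 15; the group trend gives P the larger value.
O > P: relative to P, both the across-period and down-group shifts push O's electronegativity up.
Tabulated electronegativity (Pauling): Li 0.98, O 3.44, P 2.19, Sb 2.05.
So from lowest to highest: Li < Sb < P < O.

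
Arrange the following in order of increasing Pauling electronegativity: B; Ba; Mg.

Ba < Mg < B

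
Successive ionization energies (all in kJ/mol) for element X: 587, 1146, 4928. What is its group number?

Group 2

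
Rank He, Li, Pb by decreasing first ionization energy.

Removing the outermost electron gets harder across a period and easier down a group.
Neither a single period nor a single group — weigh both effects.
Pb > Li: the two effects oppose for this pair; the across-period effect wins (716 vs 520 kJ/mol).
He > Pb: relative to Pb, both the across-period and down-group shifts push He's first ionization energy up.
Tabulated first ionization energy (kJ/mol): He 2372, Li 520, Pb 716.
So from highest to lowest: He > Pb > Li.

He > Pb > Li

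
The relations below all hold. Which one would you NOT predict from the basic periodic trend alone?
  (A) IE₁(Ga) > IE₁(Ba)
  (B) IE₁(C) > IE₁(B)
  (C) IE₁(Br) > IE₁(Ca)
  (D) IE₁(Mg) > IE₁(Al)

(D)

The general trend: first ionisation energy increases across a period and decreases down a group.
(A) Ga (period 4, group 13) vs Ba (period 6, group 2): the stated order agrees with the simple trend.
(B) C (period 2, group 14) vs B (period 2, group 13): the stated order agrees with the simple trend.
(C) Br (period 4, group 17) vs Ca (period 4, group 2): the stated order agrees with the simple trend.
(D) Mg (period 3, group 2) vs Al (period 3, group 13): the stated order contradicts the simple trend.
The exception is (D): Al's single 3p electron is easier to remove than one from Mg's filled 3s².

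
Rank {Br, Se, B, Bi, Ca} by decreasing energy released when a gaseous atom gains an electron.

B is in period 2, group 13; Ca is in period 4, group 2; Se is in period 4, group 16; Br is in period 4, group 17; Bi is in period 6, group 15.
Adding an electron releases more energy for atoms nearer the top right (short of the noble gases).
Here both period and group differ, so the two effects have to be weighed against each other.
B > Ca: both effects reinforce here, so B is clearly the higher of the two.
Bi > B: period and group pull opposite ways; the across-period shift dominates (91 vs 27 kJ/mol).
Se > Bi: relative to Bi, both the across-period and down-group shifts push Se's electron affinity up.
Br > Se: both are in period 4; the period trend gives Br the larger value.
Approximate values (kJ/mol): B 27, Ca 2, Se 195, Br 325, Bi 91.
So from highest to lowest: Br > Se > Bi > B > Ca.

Br > Se > Bi > B > Ca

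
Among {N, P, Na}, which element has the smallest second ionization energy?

P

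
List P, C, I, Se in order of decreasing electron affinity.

I > Se > C > P

C is in period 2, group 14; P is in period 3, group 15; Se is in period 4, group 16; I is in period 5, group 17.
Atoms with high Z_eff and room in the valence shell (especially the halogens) have the most exothermic electron affinities.
A diagonal step moves right (one effect) and down (the opposite effect) at once.
C > P: period and group pull opposite ways; the down-group shift dominates (122 vs 72 kJ/mol).
Se > C: the two effects oppose for this pair; the across-period effect wins (195 vs 122 kJ/mol).
I > Se: the two effects oppose for this pair; the across-period effect wins (295 vs 195 kJ/mol).
Approximate values (kJ/mol): C 122, P 72, Se 195, I 295.
So from highest to lowest: I > Se > C > P.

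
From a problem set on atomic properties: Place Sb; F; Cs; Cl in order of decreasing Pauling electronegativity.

F > Cl > Sb > Cs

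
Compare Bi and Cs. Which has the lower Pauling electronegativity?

Cs

Cs is in period 6, group 1; Bi is in period 6, group 15.
Smaller atoms with higher effective nuclear charge are more electronegative.
All lie in period 6, so electronegativity increases left to right.
So Cs has the lower Pauling electronegativity (Cs < Bi).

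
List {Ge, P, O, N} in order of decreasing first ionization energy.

N > O > P > Ge

N is in period 2, group 15; O is in period 2, group 16; P is in period 3, group 15; Ge is in period 4, group 14.
IE₁ increases left→right with effective nuclear charge and decreases top→bottom as the valence shell moves farther out.
These span different periods and groups, so the two trends combine.
P > Ge: both effects reinforce here, so P is clearly the higher of the two.
O > P: relative to P, both the across-period and down-group shifts push O's first ionization energy up.
N > O: this pair runs against the simple trend — see the exception note.
Note the exception: N has a higher first ionization energy than O, contrary to the simple trend — pairing an electron in O's 2p⁴ costs repulsion energy, so O ionizes more easily than half-filled N (2p³).
Tabulated first ionization energy (kJ/mol): N 1402, O 1314, P 1012, Ge 762.
So from highest to lowest: N > O > P > Ge.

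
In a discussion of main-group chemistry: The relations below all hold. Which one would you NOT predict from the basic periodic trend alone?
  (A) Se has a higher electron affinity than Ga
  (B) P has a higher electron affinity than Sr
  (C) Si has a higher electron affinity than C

(C)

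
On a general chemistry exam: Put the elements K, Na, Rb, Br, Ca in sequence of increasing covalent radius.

Br < Na < Ca < K < Rb

Na is in period 3, group 1; K is in period 4, group 1; Ca is in period 4, group 2; Br is in period 4, group 17; Rb is in period 5, group 1.
Atomic radius shrinks across a period as nuclear charge pulls the same shell inward, and grows down a group as new shells are added.
These span different periods and groups, so the two trends combine.
Na > Br: period and group pull opposite ways; the across-period shift dominates (155 vs 114 pm).
Ca > Na: the two effects oppose for this pair; the down-group effect wins (171 vs 155 pm).
K > Ca: K lies to the left of Ca in period 4, so the across-period effect alone puts K larger.
Rb > K: Rb sits below K in group 1, so the down-group effect alone puts Rb larger.
Approximate values (pm): Na 155, K 196, Ca 171, Br 114, Rb 210.
So from smallest to largest: Br < Na < Ca < K < Rb.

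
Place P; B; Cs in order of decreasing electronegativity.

P > B > Cs

B is in period 2, group 13; P is in period 3, group 15; Cs is in period 6, group 1.
Electronegativity increases across a period and decreases down a group, tracking effective nuclear charge and atomic size.
These span different periods and groups, so the two trends combine.
B > Cs: both effects reinforce here, so B is clearly the higher of the two.
P > B: period and group pull opposite ways; the across-period shift dominates (2.19 vs 2.04).
For reference (Pauling): B 2.04, P 2.19, Cs 0.79.
So from highest to lowest: P > B > Cs.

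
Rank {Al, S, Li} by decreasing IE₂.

After 1 electron has been removed, what remains? Al⁺ still has 2 valence electrons; S⁺ still has 5 valence electrons; Li⁺ is the bare [He] core.
Breaking into a closed-shell core is much more expensive than removing a leftover valence electron — Li has the largest IE_2 here.
Valence configurations: Al⁺ [Ne]3s², S⁺ [Ne]3s²3p³.
Approximate IE_2 values (kJ/mol): Al 1817, S 2252, Li 7298.
Overall IE_2 order: Al < S < Li.

Li > S > Al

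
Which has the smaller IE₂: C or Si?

Si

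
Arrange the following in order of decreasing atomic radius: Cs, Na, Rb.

Na is in period 3, group 1; Rb is in period 5, group 1; Cs is in period 6, group 1.
Atomic radius shrinks across a period as nuclear charge pulls the same shell inward, and grows down a group as new shells are added.
All are in group 1, so atomic radius increases down the group.
So from largest to smallest: Cs > Rb > Na.

Cs > Rb > Na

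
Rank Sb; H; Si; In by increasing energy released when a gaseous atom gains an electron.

In < H < Sb < Si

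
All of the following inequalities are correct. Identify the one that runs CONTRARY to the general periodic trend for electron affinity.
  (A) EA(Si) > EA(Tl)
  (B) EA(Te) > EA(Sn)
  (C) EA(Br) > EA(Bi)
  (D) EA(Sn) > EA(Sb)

(D)

The general trend: electron affinity increases across a period and decreases down a group.
(A) Si (period 3, group 14) vs Tl (period 6, group 13): the stated order agrees with the simple trend.
(B) Te (period 5, group 16) vs Sn (period 5, group 14): the stated order agrees with the simple trend.
(C) Br (period 4, group 17) vs Bi (period 6, group 15): the stated order agrees with the simple trend.
(D) Sn (period 5, group 14) vs Sb (period 5, group 15): the stated order contradicts the simple trend.
The exception is (D): adding an electron to Sb's half-filled 5p³ is unfavourable, so Sn has the more exothermic EA.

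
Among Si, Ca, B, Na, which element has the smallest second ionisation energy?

Ca

Consider each +1 ion: Si⁺ still has 3 valence electrons; Ca⁺ still has 1 valence electron; B⁺ still has 2 valence electrons; Na⁺ is the bare [Ne] core.
Breaking into a closed-shell core is much more expensive than removing a leftover valence electron — Na has the largest IE_2 here.
Valence configurations: Si⁺ [Ne]3s²3p¹, Ca⁺ [Ar]4s¹, B⁺ [He]2s².
Tabulated IE_2 (kJ/mol): Si 1577, Ca 1145, B 2427, Na 4562.
So the second ionization energies run Ca < Si < B < Na.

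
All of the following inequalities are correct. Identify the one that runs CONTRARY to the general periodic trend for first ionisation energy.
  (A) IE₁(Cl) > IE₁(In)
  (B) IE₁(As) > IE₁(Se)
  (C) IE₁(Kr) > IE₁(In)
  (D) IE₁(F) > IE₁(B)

The general trend: first ionisation energy increases across a period and decreases down a group.
(A) Cl (period 3, group 17) vs In (period 5, group 13): the stated order agrees with the simple trend.
(B) As (period 4, group 15) vs Se (period 4, group 16): the stated order contradicts the simple trend.
(C) Kr (period 4, group 18) vs In (period 5, group 13): the stated order agrees with the simple trend.
(D) F (period 2, group 17) vs B (period 2, group 13): the stated order agrees with the simple trend.
The exception is (B): Se (4p⁴) ionizes more easily than half-filled As (4p³).

(B)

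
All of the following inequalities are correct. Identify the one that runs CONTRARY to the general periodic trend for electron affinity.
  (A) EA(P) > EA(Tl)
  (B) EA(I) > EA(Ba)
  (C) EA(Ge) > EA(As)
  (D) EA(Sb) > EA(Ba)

The general trend: electron affinity increases across a period and decreases down a group.
(A) P (period 3, group 15) vs Tl (period 6, group 13): the stated order agrees with the simple trend.
(B) I (period 5, group 17) vs Ba (period 6, group 2): the stated order agrees with the simple trend.
(C) Ge (period 4, group 14) vs As (period 4, group 15): the stated order contradicts the simple trend.
(D) Sb (period 5, group 15) vs Ba (period 6, group 2): the stated order agrees with the simple trend.
The exception is (C): adding an electron to As's half-filled 4p³ is unfavourable, so Ge (4p²) has the more exothermic EA.

(C)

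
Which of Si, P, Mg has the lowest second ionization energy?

The second ionization energy removes an electron from the +1 ion. For each element: Si⁺ still has 3 valence electrons; P⁺ still has 4 valence electrons; Mg⁺ still has 1 valence electron.
All are still removing valence electrons, so compare the +1 ions as you would atoms: IE_2 generally rises across a period (higher Z_eff) and falls down a group (larger shell), subject to the usual subshell exceptions.
Valence configurations: Si⁺ [Ne]3s²3p¹, P⁺ [Ne]3s²3p², Mg⁺ [Ne]3s¹.
Approximate IE_2 values (kJ/mol): Si 1577, P 1907, Mg 1451.
Putting it together, IE_2: Mg < Si < P.

Mg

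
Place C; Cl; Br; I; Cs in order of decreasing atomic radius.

Radius decreases left→right (rising Z_eff, same n) and increases top→bottom (higher n).
Here both period and group differ, so the two effects have to be weighed against each other.
Cl > C: period and group pull opposite ways; the down-group shift dominates (99 vs 75 pm).
Br > Cl: Br sits below Cl in group 17, so the down-group effect alone puts Br larger.
I > Br: they share group 17; the group trend gives I the larger value.
Cs > I: relative to I, both the across-period and down-group shifts push Cs's atomic radius up.
Tabulated atomic radius (pm): C 75, Cl 99, Br 114, I 133, Cs 232.
So from largest to smallest: Cs > I > Br > Cl > C.

Cs, I, Br, Cl, C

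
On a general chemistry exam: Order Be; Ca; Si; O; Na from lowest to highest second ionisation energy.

Ca, Si, Be, O, Na

Consider each +1 ion: Be⁺ still has 1 valence electron; Ca⁺ still has 1 valence electron; Si⁺ still has 3 valence electrons; O⁺ still has 5 valence electrons; Na⁺ is the bare [Ne] core.
Breaking into a closed-shell core is much more expensive than removing a leftover valence electron — Na has the largest IE_2 here.
Valence configurations: Be⁺ [He]2s¹, Ca⁺ [Ar]4s¹, Si⁺ [Ne]3s²3p¹, O⁺ [He]2s²2p³.
Approximate IE_2 values (kJ/mol): Be 1757, Ca 1145, Si 1577, O 3388, Na 4562.
Overall IE_2 order: Ca < Si < Be < O < Na.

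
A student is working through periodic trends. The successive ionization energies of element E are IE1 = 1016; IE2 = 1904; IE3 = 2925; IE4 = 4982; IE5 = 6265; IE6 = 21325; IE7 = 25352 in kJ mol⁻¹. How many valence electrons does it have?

Look for the largest jump between consecutive ionization energies: IE6/IE5 ≈ 3.4, far larger than any earlier ratio.
That jump marks the point where a core electron is being removed. So the atom has 5 valence electrons.

5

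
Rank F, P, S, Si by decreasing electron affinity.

EA tends to increase across a period and decrease down a group, though the pattern is less regular than for IE or radius.
Here both period and group differ, so the two effects have to be weighed against each other.
Si > P: this pair runs against the simple trend — see the exception note.
S > Si: both are in period 3; the period trend gives S the larger value.
F > S: relative to S, both the across-period and down-group shifts push F's electron affinity up.
Note the exception: Si has a higher electron affinity than P, contrary to the simple trend — adding an electron to P's half-filled 3p³ is unfavourable, so Si (3p²) has the more exothermic EA.
Tabulated electron affinity (kJ/mol): F 328, Si 134, P 72, S 200.
So from highest to lowest: F > S > Si > P.

F > S > Si > P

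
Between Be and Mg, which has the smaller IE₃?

Mg

After 2 electrons have been removed, what remains? Be²⁺ is the bare [He] core; Mg²⁺ is the bare [Ne] core.
All of these are removing an electron from a noble-gas core or deeper; the smaller core (lower principal quantum number) is held far more tightly, and within a period the higher nuclear charge binds the same core more tightly.
Approximate IE_3 values (kJ/mol): Be 14849, Mg 7733.
Overall IE_3 order: Mg < Be.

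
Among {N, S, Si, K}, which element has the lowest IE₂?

Si

After 1 electron has been removed, what remains? N⁺ still has 4 valence electrons; S⁺ still has 5 valence electrons; Si⁺ still has 3 valence electrons; K⁺ is the bare [Ar] core.
Core electrons are held far more tightly than valence electrons, so K tops the IE_2 order.
Valence configurations: N⁺ [He]2s²2p², S⁺ [Ne]3s²3p³, Si⁺ [Ne]3s²3p¹.
The numbers (kJ/mol): N 2856, S 2252, Si 1577, K 3052.
Putting it together, IE_2: Si < S < N < K.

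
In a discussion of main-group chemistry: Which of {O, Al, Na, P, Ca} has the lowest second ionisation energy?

Ca

The second ionization energy removes an electron from the +1 ion. For each element: O⁺ still has 5 valence electrons; Al⁺ still has 2 valence electrons; Na⁺ is the bare [Ne] core; P⁺ still has 4 valence electrons; Ca⁺ still has 1 valence electron.
Core electrons are held far more tightly than valence electrons, so Na tops the IE_2 order.
Valence configurations: O⁺ [He]2s²2p³, Al⁺ [Ne]3s², P⁺ [Ne]3s²3p², Ca⁺ [Ar]4s¹.
Approximate IE_2 values (kJ/mol): O 3388, Al 1817, Na 4562, P 1907, Ca 1145.
Overall IE_2 order: Ca < Al < P < O < Na.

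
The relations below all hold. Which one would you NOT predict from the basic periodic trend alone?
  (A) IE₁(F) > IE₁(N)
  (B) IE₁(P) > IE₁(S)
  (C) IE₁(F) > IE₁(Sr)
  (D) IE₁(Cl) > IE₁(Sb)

(B)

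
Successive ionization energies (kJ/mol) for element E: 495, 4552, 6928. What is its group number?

Look for the largest jump between consecutive ionization energies: IE2/IE1 ≈ 9.2, far larger than any earlier ratio.
That jump marks the point where a core electron is being removed. So the atom has 1 valence electron.
A main-group element with 1 valence electron is in group 1.

Group 1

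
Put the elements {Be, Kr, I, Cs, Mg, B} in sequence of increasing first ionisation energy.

Cs, Mg, B, Be, I, Kr

IE₁ increases left→right with effective nuclear charge and decreases top→bottom as the valence shell moves farther out.
These span different periods and groups, so the two trends combine.
Mg > Cs: both effects reinforce here, so Mg is clearly the higher of the two.
B > Mg: both effects reinforce here, so B is clearly the higher of the two.
Be > B: this pair runs against the simple trend — see the exception note.
I > Be: the two effects oppose for this pair; the across-period effect wins (1008 vs 900 kJ/mol).
Kr > I: relative to I, both the across-period and down-group shifts push Kr's first ionization energy up.
Note the exception: Be has a higher first ionization energy than B, contrary to the simple trend — removing B's lone 2p electron is easier than breaking Be's filled 2s².
Approximate values (kJ/mol): Be 900, B 801, Mg 738, Kr 1351, I 1008, Cs 376.
So from lowest to highest: Cs < Mg < B < Be < I < Kr.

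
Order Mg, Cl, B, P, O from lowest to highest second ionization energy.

Consider each +1 ion: Mg⁺ still has 1 valence electron; Cl⁺ still has 6 valence electrons; B⁺ still has 2 valence electrons; P⁺ still has 4 valence electrons; O⁺ still has 5 valence electrons.
All are still removing valence electrons, so compare the +1 ions as you would atoms: IE_2 generally rises across a period (higher Z_eff) and falls down a group (larger shell), subject to the usual subshell exceptions.
Valence configurations: Mg⁺ [Ne]3s¹, Cl⁺ [Ne]3s²3p⁴, B⁺ [He]2s², P⁺ [Ne]3s²3p², O⁺ [He]2s²2p³.
Tabulated IE_2 (kJ/mol): Mg 1451, Cl 2298, B 2427, P 1907, O 3388.
So the second ionization energies run Mg < P < Cl < B < O.

Mg < P < Cl < B < O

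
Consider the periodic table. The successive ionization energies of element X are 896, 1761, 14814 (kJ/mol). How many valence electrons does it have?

2

Look for the largest jump between consecutive ionization energies: IE3/IE2 ≈ 8.4, far larger than any earlier ratio.
That jump marks the point where a core electron is being removed. So the atom has 2 valence electrons.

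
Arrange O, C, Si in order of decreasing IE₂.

O > C > Si

Consider each +1 ion: O⁺ still has 5 valence electrons; C⁺ still has 3 valence electrons; Si⁺ still has 3 valence electrons.
All are still removing valence electrons, so compare the +1 ions as you would atoms: IE_2 generally rises across a period (higher Z_eff) and falls down a group (larger shell), subject to the usual subshell exceptions.
Valence configurations: O⁺ [He]2s²2p³, C⁺ [He]2s²2p¹, Si⁺ [Ne]3s²3p¹.
Approximate IE_2 values (kJ/mol): O 3388, C 2353, Si 1577.
Hence IE_2: Si < C < O.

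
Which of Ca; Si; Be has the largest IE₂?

Be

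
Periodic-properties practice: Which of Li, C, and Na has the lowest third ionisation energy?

C

Consider each +2 ion: Li²⁺ is already 1 electron into the core; C²⁺ still has 2 valence electrons; Na²⁺ is already 1 electron into the core.
Core electrons are held far more tightly than valence electrons, so Na and Li top the IE_3 order.
The numbers (kJ/mol): Li 11815, C 4620, Na 6910.
So the third ionization energies run C < Na < Li.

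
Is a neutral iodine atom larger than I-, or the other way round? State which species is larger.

Forming I- adds 1 electron to I. More electron–electron repulsion in the same shell, with unchanged nuclear charge, lets the cloud expand.
An anion is larger than its parent atom: I- > I.

I-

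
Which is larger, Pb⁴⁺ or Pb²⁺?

Both ions have Z = 82 protons, but Pb⁴⁺ has lost more electrons, so its remaining electrons feel a larger effective nuclear charge per electron and are pulled in more tightly.
Higher positive charge → smaller ion, so Pb²⁺ > Pb⁴⁺.

Pb²⁺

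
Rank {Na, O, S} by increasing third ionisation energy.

S, O, Na

After 2 electrons have been removed, what remains? Na²⁺ is already 1 electron into the core; O²⁺ still has 4 valence electrons; S²⁺ still has 4 valence electrons.
Breaking into a closed-shell core is much more expensive than removing a leftover valence electron — Na has the largest IE_3 here.
Valence configurations: O²⁺ [He]2s²2p², S²⁺ [Ne]3s²3p².
Approximate IE_3 values (kJ/mol): Na 6910, O 5300, S 3357.
So the third ionization energies run S < O < Na.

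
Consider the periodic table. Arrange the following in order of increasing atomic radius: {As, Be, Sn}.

Be < As < Sn

Be is in period 2, group 2; As is in period 4, group 15; Sn is in period 5, group 14.
Atomic radius shrinks across a period as nuclear charge pulls the same shell inward, and grows down a group as new shells are added.
These span different periods and groups, so the two trends combine.
As > Be: the two effects oppose for this pair; the down-group effect wins (121 vs 102 pm).
Sn > As: both effects reinforce here, so Sn is clearly the larger of the two.
Approximate values (pm): Be 102, As 121, Sn 140.
So from smallest to largest: Be < As < Sn.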